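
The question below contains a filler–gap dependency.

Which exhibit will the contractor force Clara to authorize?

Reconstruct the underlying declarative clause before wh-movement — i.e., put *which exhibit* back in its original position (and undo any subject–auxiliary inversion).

'which exhibit' is the direct object of 'authorize'. It moves to the left edge, and the trace sits right after 'authorize':
Which exhibit will the contractor force Clara to authorize ___?

The contractor will force Clara to authorize which exhibit.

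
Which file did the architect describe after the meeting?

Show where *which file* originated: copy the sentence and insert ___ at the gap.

Which file did the architect describe ___ after the meeting?

Before movement: The architect did describe which file after the meeting.
'which file' is the direct object of 'describe'. The gap is right after 'describe'.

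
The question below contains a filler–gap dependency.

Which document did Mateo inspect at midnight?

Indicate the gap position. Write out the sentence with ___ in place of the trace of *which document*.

Which document did Mateo inspect ___ at midnight?

Before movement: Mateo did inspect which document at midnight.
'which document' functions as the direct object of 'inspect'. The gap is right after 'inspect'.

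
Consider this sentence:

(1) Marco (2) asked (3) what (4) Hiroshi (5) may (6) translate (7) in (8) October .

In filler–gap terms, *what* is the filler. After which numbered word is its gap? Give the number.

Pre-movement form: Hiroshi may translate what in October.
The filler 'what' is interpreted as the direct object of 'translate'. It moves to the left edge, and the trace sits right after 'translate':
Marco asked what Hiroshi may translate ___ in October.
'translate' is word 6.

6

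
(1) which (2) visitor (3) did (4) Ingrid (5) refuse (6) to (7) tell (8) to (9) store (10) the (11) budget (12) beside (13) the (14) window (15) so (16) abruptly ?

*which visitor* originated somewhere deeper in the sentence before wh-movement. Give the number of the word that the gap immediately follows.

Underlying clause: Ingrid did refuse to tell which visitor to store the budget beside the window so abruptly.
'which visitor' is the direct object of 'tell'. Wh-movement fronts it, leaving a gap right after 'tell':
Which visitor did Ingrid refuse to tell ___ to store the budget beside the window so abruptly?
'tell' is word 7.

7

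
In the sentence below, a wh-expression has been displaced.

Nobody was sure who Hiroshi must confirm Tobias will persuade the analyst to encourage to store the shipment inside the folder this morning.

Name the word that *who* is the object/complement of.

encourage

Underlying clause: Hiroshi must confirm Tobias will persuade the analyst to encourage who to store the shipment inside the folder this morning.
The filler 'who' is interpreted as the direct object of 'encourage'. It moves to the left edge, and the trace sits right after 'encourage':
Nobody was sure who Hiroshi must confirm Tobias will persuade the analyst to encourage ___ to store the shipment inside the folder this morning.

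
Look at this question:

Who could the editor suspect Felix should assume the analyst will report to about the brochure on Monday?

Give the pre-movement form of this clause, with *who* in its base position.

The editor could suspect Felix should assume the analyst will report to who about the brochure on Monday.

'who' functions as the object of the preposition 'to'. It moves to the left edge, and the trace sits right after 'to':
Who could the editor suspect Felix should assume the analyst will report to ___ about the brochure on Monday?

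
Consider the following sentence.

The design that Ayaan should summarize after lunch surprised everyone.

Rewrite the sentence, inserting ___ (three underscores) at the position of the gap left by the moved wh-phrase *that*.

'that' is the direct object of 'summarize'. The gap is right after 'summarize'.

The design that Ayaan should summarize ___ after lunch surprised everyone.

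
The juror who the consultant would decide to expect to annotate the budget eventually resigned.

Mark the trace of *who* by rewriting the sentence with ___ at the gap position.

The filler 'who' is interpreted as the direct object of 'expect'. The gap is right after 'expect'.

The juror who the consultant would decide to expect ___ to annotate the budget eventually resigned.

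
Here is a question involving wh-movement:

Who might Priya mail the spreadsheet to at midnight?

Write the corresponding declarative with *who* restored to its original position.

Priya might mail the spreadsheet to who at midnight.

The filler 'who' is interpreted as the object of the preposition 'to' (recipient of 'mail'). Fronting leaves a gap immediately after 'to':
Who might Priya mail the spreadsheet to ___ at midnight?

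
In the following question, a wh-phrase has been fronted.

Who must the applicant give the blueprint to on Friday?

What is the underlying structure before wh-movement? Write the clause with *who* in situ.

The applicant must give the blueprint to who on Friday.

'who' functions as the object of the preposition 'to' (recipient of 'give'). Wh-movement fronts it, leaving a gap right after 'to':
Who must the applicant give the blueprint to ___ on Friday?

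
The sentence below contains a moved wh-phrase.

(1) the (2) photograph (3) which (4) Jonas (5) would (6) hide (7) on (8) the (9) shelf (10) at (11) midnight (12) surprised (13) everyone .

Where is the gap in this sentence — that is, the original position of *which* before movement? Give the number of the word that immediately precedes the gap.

'which' is the direct object of 'hide'. It moves to the left edge, and the trace sits right after 'hide':
The photograph which Jonas would hide ___ on the shelf at midnight surprised everyone.
'hide' is word 6.

6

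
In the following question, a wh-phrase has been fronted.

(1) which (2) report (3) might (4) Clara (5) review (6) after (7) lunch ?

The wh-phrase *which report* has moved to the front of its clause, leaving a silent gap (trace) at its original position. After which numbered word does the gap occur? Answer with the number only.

In situ: Clara might review which report after lunch.
'which report' is the direct object of 'review'. Fronting leaves a gap immediately after 'review':
Which report might Clara review ___ after lunch?
'review' is word 5.

5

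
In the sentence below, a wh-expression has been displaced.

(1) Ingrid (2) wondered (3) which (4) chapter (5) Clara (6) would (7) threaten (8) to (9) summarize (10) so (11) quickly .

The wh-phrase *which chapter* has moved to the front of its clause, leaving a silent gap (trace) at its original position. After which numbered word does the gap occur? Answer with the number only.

Pre-movement form: Clara would threaten to summarize which chapter so quickly.
'which chapter' functions as the direct object of 'summarize'. It moves to the left edge, and the trace sits right after 'summarize':
Ingrid wondered which chapter Clara would threaten to summarize ___ so quickly.
'summarize' is word 9.

9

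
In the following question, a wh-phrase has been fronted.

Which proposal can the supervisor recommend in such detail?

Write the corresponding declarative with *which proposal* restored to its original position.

'which proposal' is the direct object of 'recommend'. Fronting leaves a gap immediately after 'recommend':
Which proposal can the supervisor recommend ___ in such detail?

The supervisor can recommend which proposal in such detail.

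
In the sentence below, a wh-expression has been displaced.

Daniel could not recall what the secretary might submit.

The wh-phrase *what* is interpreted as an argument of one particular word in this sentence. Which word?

submit

Pre-movement form: The secretary might submit what.
'what' is the direct object of 'submit'. Wh-movement fronts it, leaving a gap right after 'submit':
Daniel could not recall what the secretary might submit ___.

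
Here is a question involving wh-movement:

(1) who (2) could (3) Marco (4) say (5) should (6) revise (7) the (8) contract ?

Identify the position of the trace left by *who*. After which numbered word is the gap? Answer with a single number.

4

Pre-movement form: Marco could say who should revise the contract.
The filler 'who' is interpreted as the subject of the clause embedded under 'say'. Fronting leaves a gap immediately after 'say':
Who could Marco say ___ should revise the contract?
'say' is word 4.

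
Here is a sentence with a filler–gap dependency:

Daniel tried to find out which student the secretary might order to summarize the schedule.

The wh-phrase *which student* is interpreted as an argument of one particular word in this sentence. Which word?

order

In situ: The secretary might order which student to summarize the schedule.
The filler 'which student' is interpreted as the direct object of 'order'. Fronting leaves a gap immediately after 'order':
Daniel tried to find out which student the secretary might order ___ to summarize the schedule.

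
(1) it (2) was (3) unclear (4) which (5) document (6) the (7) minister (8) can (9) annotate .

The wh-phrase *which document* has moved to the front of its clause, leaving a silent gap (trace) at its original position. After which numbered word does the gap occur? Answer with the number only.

9

Underlying clause: The minister can annotate which document.
'which document' is the direct object of 'annotate'. Wh-movement fronts it, leaving a gap right after 'annotate':
It was unclear which document the minister can annotate ___.
'annotate' is word 9.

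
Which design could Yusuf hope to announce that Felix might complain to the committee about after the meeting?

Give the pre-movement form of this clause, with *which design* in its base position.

The filler 'which design' is interpreted as the object of the preposition 'about'. Wh-movement fronts it, leaving a gap right after 'about':
Which design could Yusuf hope to announce that Felix might complain to the committee about ___ after the meeting?

Yusuf could hope to announce that Felix might complain to the committee about which design after the meeting.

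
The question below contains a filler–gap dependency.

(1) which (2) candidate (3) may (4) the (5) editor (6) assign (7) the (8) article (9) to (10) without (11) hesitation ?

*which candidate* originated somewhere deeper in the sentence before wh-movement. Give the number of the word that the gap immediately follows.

9

Underlying clause: The editor may assign the article to which candidate without hesitation.
'which candidate' is the object of the preposition 'to' (recipient of 'assign'). It moves to the left edge, and the trace sits right after 'to':
Which candidate may the editor assign the article to ___ without hesitation?
'to' is word 9.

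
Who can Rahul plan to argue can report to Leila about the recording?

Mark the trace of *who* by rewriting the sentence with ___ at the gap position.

In situ: Rahul can plan to argue who can report to Leila about the recording.
'who' functions as the subject of the clause embedded under 'argue'. The gap is right after 'argue'.

Who can Rahul plan to argue ___ can report to Leila about the recording?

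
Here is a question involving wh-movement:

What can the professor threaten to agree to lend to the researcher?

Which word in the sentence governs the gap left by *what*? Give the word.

lend

Before movement: The professor can threaten to agree to lend what to the researcher.
'what' is the direct object of 'lend'. Fronting leaves a gap immediately after 'lend':
What can the professor threaten to agree to lend ___ to the researcher?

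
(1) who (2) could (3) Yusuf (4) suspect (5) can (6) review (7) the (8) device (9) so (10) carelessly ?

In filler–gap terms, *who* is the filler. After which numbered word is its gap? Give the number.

Pre-movement form: Yusuf could suspect who can review the device so carelessly.
'who' functions as the subject of the clause embedded under 'suspect'. Fronting leaves a gap immediately after 'suspect':
Who could Yusuf suspect ___ can review the device so carelessly?
'suspect' is word 4.

4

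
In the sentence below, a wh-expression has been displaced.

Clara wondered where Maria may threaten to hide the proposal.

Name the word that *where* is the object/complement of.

hide

Underlying clause: Maria may threaten to hide the proposal where.
'where' is the locative complement of 'hide'. Wh-movement fronts it, leaving a gap right after 'proposal':
Clara wondered where Maria may threaten to hide the proposal ___.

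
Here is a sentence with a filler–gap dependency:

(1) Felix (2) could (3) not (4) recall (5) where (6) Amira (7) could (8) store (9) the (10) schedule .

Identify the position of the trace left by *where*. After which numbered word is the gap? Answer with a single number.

10

Before movement: Amira could store the schedule where.
'where' is the locative complement of 'store'. Fronting leaves a gap immediately after 'schedule':
Felix could not recall where Amira could store the schedule ___.
'schedule' is word 10.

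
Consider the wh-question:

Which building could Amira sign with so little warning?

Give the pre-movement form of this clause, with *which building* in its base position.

Amira could sign which building with so little warning.

'which building' is the direct object of 'sign'. Wh-movement fronts it, leaving a gap right after 'sign':
Which building could Amira sign ___ with so little warning?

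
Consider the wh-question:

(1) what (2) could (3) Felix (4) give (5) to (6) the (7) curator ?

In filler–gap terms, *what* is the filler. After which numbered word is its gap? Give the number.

4

In situ: Felix could give what to the curator.
The filler 'what' is interpreted as the direct object of 'give'. Fronting leaves a gap immediately after 'give':
What could Felix give ___ to the curator?
'give' is word 4.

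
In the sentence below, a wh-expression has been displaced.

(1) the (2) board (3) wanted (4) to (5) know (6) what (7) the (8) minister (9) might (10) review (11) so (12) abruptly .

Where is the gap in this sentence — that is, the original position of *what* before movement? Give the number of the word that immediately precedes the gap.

In situ: The minister might review what so abruptly.
'what' functions as the direct object of 'review'. It moves to the left edge, and the trace sits right after 'review':
The board wanted to know what the minister might review ___ so abruptly.
'review' is word 10.

10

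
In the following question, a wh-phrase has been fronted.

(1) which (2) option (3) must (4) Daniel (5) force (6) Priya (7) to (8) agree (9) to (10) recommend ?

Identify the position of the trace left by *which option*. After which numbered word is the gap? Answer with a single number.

10

Before movement: Daniel must force Priya to agree to recommend which option.
The filler 'which option' is interpreted as the direct object of 'recommend'. Wh-movement fronts it, leaving a gap right after 'recommend':
Which option must Daniel force Priya to agree to recommend ___?
'recommend' is word 10.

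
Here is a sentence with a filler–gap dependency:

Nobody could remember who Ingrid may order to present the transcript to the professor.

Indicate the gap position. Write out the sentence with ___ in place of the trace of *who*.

Pre-movement form: Ingrid may order who to present the transcript to the professor.
The filler 'who' is interpreted as the direct object of 'order'. The gap is right after 'order'.

Nobody could remember who Ingrid may order ___ to present the transcript to the professor.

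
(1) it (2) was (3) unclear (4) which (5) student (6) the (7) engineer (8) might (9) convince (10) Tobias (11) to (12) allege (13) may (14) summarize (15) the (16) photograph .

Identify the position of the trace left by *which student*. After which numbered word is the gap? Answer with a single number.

Pre-movement form: The engineer might convince Tobias to allege which student may summarize the photograph.
The filler 'which student' is interpreted as the subject of the clause embedded under 'allege'. Fronting leaves a gap immediately after 'allege':
It was unclear which student the engineer might convince Tobias to allege ___ may summarize the photograph.
'allege' is word 12.

12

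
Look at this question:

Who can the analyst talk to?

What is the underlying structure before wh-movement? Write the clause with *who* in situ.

'who' is the object of the preposition 'to'. It moves to the left edge, and the trace sits right after 'to':
Who can the analyst talk to ___?

The analyst can talk to who.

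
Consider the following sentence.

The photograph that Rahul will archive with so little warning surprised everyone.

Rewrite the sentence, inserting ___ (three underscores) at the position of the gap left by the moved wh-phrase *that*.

'that' is the direct object of 'archive'. The gap is right after 'archive'.

The photograph that Rahul will archive ___ with so little warning surprised everyone.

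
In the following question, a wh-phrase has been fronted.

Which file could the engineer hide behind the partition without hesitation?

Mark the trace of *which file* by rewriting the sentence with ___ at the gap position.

In situ: The engineer could hide which file behind the partition without hesitation.
'which file' functions as the direct object of 'hide'. The gap is right after 'hide'.

Which file could the engineer hide ___ behind the partition without hesitation?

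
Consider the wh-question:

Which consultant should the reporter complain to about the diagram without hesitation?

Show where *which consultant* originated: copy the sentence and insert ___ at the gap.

Which consultant should the reporter complain to ___ about the diagram without hesitation?

Underlying clause: The reporter should complain to which consultant about the diagram without hesitation.
'which consultant' functions as the object of the preposition 'to'. The gap is right after 'to'.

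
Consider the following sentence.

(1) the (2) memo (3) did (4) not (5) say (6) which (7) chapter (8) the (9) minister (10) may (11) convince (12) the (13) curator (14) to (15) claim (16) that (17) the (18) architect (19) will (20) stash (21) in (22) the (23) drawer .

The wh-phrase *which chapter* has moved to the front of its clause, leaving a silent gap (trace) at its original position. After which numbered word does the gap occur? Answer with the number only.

20

Before movement: The minister may convince the curator to claim that the architect will stash which chapter in the drawer.
'which chapter' functions as the direct object of 'stash'. Fronting leaves a gap immediately after 'stash':
The memo did not say which chapter the minister may convince the curator to claim that the architect will stash ___ in the drawer.
'stash' is word 20.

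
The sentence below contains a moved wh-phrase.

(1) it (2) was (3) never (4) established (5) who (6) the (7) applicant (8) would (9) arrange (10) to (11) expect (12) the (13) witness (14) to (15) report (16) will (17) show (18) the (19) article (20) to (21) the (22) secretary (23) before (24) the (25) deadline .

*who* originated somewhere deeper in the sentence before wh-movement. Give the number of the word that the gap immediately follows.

In situ: The applicant would arrange to expect the witness to report who will show the article to the secretary before the deadline.
'who' is the subject of the clause embedded under 'report'. It moves to the left edge, and the trace sits right after 'report':
It was never established who the applicant would arrange to expect the witness to report ___ will show the article to the secretary before the deadline.
'report' is word 15.

15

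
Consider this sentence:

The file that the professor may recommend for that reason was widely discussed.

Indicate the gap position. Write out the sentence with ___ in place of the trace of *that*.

The file that the professor may recommend ___ for that reason was widely discussed.

'that' is the direct object of 'recommend'. The gap is right after 'recommend'.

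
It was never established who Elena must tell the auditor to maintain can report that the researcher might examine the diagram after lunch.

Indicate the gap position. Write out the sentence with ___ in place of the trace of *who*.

It was never established who Elena must tell the auditor to maintain ___ can report that the researcher might examine the diagram after lunch.

Pre-movement form: Elena must tell the auditor to maintain who can report that the researcher might examine the diagram after lunch.
'who' functions as the subject of the clause embedded under 'maintain'. The gap is right after 'maintain'.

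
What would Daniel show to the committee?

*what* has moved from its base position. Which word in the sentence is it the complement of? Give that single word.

Underlying clause: Daniel would show what to the committee.
'what' functions as the direct object of 'show'. Fronting leaves a gap immediately after 'show':
What would Daniel show ___ to the committee?

show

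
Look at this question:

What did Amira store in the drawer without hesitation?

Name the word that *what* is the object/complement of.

Underlying clause: Amira did store what in the drawer without hesitation.
The filler 'what' is interpreted as the direct object of 'store'. Wh-movement fronts it, leaving a gap right after 'store':
What did Amira store ___ in the drawer without hesitation?

store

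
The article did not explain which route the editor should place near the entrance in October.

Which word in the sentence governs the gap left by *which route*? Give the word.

Before movement: The editor should place which route near the entrance in October.
'which route' functions as the direct object of 'place'. Fronting leaves a gap immediately after 'place':
The article did not explain which route the editor should place ___ near the entrance in October.

place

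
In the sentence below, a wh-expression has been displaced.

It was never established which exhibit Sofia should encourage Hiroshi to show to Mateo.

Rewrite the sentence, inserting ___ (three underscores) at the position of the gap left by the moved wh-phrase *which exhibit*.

It was never established which exhibit Sofia should encourage Hiroshi to show ___ to Mateo.

In situ: Sofia should encourage Hiroshi to show which exhibit to Mateo.
'which exhibit' functions as the direct object of 'show'. The gap is right after 'show'.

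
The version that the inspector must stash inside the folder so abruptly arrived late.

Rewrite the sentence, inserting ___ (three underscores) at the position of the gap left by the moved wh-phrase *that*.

The version that the inspector must stash ___ inside the folder so abruptly arrived late.

'that' functions as the direct object of 'stash'. The gap is right after 'stash'.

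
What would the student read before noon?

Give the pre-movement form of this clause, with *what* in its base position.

'what' is the direct object of 'read'. Wh-movement fronts it, leaving a gap right after 'read':
What would the student read ___ before noon?

The student would read what before noon.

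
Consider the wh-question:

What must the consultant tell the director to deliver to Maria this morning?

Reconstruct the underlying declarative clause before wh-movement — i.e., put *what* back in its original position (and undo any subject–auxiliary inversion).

'what' is the direct object of 'deliver'. It moves to the left edge, and the trace sits right after 'deliver':
What must the consultant tell the director to deliver ___ to Maria this morning?

The consultant must tell the director to deliver what to Maria this morning.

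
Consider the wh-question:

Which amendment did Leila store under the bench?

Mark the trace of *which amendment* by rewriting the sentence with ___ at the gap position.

Which amendment did Leila store ___ under the bench?

Underlying clause: Leila did store which amendment under the bench.
'which amendment' functions as the direct object of 'store'. The gap is right after 'store'.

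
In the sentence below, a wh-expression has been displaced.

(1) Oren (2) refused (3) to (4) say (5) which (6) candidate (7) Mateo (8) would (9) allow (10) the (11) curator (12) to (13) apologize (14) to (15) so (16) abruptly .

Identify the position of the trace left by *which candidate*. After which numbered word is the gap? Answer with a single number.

14

Pre-movement form: Mateo would allow the curator to apologize to which candidate so abruptly.
'which candidate' functions as the object of the preposition 'to'. Wh-movement fronts it, leaving a gap right after 'to':
Oren refused to say which candidate Mateo would allow the curator to apologize to ___ so abruptly.
'to' is word 14.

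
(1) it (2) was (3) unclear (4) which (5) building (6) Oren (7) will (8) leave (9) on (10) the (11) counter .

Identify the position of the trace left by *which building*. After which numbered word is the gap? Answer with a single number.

8

Pre-movement form: Oren will leave which building on the counter.
The filler 'which building' is interpreted as the direct object of 'leave'. It moves to the left edge, and the trace sits right after 'leave':
It was unclear which building Oren will leave ___ on the counter.
'leave' is word 8.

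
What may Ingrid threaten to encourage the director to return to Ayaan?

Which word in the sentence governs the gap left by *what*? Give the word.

return

Before movement: Ingrid may threaten to encourage the director to return what to Ayaan.
'what' functions as the direct object of 'return'. It moves to the left edge, and the trace sits right after 'return':
What may Ingrid threaten to encourage the director to return ___ to Ayaan?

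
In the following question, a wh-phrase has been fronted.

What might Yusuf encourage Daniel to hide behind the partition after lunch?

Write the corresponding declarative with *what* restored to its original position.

'what' is the direct object of 'hide'. Fronting leaves a gap immediately after 'hide':
What might Yusuf encourage Daniel to hide ___ behind the partition after lunch?

Yusuf might encourage Daniel to hide what behind the partition after lunch.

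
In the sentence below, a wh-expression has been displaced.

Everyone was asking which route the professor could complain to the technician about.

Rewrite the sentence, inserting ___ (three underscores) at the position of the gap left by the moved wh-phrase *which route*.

In situ: The professor could complain to the technician about which route.
The filler 'which route' is interpreted as the object of the preposition 'about'. The gap is right after 'about'.

Everyone was asking which route the professor could complain to the technician about ___.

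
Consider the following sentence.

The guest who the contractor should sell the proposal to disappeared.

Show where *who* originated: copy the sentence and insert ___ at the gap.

The guest who the contractor should sell the proposal to ___ disappeared.

'who' functions as the object of the preposition 'to' (recipient of 'sell'). The gap is right after 'to'.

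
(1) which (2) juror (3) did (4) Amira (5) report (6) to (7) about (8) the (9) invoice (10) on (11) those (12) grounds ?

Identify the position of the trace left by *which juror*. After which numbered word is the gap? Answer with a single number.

6

Pre-movement form: Amira did report to which juror about the invoice on those grounds.
'which juror' is the object of the preposition 'to'. Wh-movement fronts it, leaving a gap right after 'to':
Which juror did Amira report to ___ about the invoice on those grounds?
'to' is word 6.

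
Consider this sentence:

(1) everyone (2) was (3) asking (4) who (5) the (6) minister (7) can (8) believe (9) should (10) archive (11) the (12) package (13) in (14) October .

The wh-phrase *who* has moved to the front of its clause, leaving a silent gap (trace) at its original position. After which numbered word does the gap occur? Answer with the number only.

Underlying clause: The minister can believe who should archive the package in October.
'who' is the subject of the clause embedded under 'believe'. It moves to the left edge, and the trace sits right after 'believe':
Everyone was asking who the minister can believe ___ should archive the package in October.
'believe' is word 8.

8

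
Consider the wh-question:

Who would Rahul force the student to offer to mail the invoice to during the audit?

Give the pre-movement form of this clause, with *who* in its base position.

Rahul would force the student to offer to mail the invoice to who during the audit.

The filler 'who' is interpreted as the object of the preposition 'to' (recipient of 'mail'). It moves to the left edge, and the trace sits right after 'to':
Who would Rahul force the student to offer to mail the invoice to ___ during the audit?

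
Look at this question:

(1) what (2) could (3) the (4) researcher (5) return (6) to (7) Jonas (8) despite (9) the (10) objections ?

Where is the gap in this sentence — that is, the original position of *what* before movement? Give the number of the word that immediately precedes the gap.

5

Pre-movement form: The researcher could return what to Jonas despite the objections.
'what' is the direct object of 'return'. Fronting leaves a gap immediately after 'return':
What could the researcher return ___ to Jonas despite the objections?
'return' is word 5.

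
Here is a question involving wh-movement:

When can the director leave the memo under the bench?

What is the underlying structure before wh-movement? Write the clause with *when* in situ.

'when' functions as the temporal adjunct. Fronting leaves a gap immediately after 'bench':
When can the director leave the memo under the bench ___?

The director can leave the memo under the bench when.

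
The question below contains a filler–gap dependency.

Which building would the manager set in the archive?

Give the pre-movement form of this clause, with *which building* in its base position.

'which building' functions as the direct object of 'set'. It moves to the left edge, and the trace sits right after 'set':
Which building would the manager set ___ in the archive?

The manager would set which building in the archive.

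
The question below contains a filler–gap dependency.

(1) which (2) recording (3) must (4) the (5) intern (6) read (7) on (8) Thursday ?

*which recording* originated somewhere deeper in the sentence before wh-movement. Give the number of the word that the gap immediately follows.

6

Before movement: The intern must read which recording on Thursday.
'which recording' functions as the direct object of 'read'. Fronting leaves a gap immediately after 'read':
Which recording must the intern read ___ on Thursday?
'read' is word 6.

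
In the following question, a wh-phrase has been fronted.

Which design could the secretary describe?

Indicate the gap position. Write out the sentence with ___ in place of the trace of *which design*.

In situ: The secretary could describe which design.
The filler 'which design' is interpreted as the direct object of 'describe'. The gap is right after 'describe'.

Which design could the secretary describe ___?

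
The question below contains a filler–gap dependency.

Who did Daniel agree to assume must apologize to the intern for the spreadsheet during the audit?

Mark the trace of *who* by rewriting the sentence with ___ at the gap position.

Who did Daniel agree to assume ___ must apologize to the intern for the spreadsheet during the audit?

Pre-movement form: Daniel did agree to assume who must apologize to the intern for the spreadsheet during the audit.
The filler 'who' is interpreted as the subject of the clause embedded under 'assume'. The gap is right after 'assume'.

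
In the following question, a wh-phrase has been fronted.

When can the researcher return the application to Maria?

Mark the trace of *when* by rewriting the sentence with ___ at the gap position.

When can the researcher return the application to Maria ___?

Pre-movement form: The researcher can return the application to Maria when.
'when' functions as the temporal adjunct. The gap is right after 'Maria'.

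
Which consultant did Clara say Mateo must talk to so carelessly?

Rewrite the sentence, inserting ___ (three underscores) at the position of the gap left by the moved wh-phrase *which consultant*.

Which consultant did Clara say Mateo must talk to ___ so carelessly?

Pre-movement form: Clara did say Mateo must talk to which consultant so carelessly.
'which consultant' is the object of the preposition 'to'. The gap is right after 'to'.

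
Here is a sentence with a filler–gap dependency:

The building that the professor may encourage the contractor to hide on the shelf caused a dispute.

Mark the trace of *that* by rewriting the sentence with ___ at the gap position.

'that' is the direct object of 'hide'. The gap is right after 'hide'.

The building that the professor may encourage the contractor to hide ___ on the shelf caused a dispute.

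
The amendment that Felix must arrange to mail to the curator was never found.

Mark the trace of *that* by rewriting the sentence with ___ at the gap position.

The filler 'that' is interpreted as the direct object of 'mail'. The gap is right after 'mail'.

The amendment that Felix must arrange to mail ___ to the curator was never found.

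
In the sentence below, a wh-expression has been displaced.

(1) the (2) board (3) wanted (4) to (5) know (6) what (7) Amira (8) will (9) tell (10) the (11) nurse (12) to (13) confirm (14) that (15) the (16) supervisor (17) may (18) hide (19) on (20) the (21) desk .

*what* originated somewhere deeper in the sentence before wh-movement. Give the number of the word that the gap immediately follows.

18

In situ: Amira will tell the nurse to confirm that the supervisor may hide what on the desk.
The filler 'what' is interpreted as the direct object of 'hide'. Fronting leaves a gap immediately after 'hide':
The board wanted to know what Amira will tell the nurse to confirm that the supervisor may hide ___ on the desk.
'hide' is word 18.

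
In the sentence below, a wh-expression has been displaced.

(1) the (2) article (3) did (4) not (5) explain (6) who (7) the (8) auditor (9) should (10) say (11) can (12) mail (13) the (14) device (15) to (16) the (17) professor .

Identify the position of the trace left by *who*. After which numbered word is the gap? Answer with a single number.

10

Underlying clause: The auditor should say who can mail the device to the professor.
The filler 'who' is interpreted as the subject of the clause embedded under 'say'. Fronting leaves a gap immediately after 'say':
The article did not explain who the auditor should say ___ can mail the device to the professor.
'say' is word 10.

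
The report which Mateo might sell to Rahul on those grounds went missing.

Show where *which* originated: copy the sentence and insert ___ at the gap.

The filler 'which' is interpreted as the direct object of 'sell'. The gap is right after 'sell'.

The report which Mateo might sell ___ to Rahul on those grounds went missing.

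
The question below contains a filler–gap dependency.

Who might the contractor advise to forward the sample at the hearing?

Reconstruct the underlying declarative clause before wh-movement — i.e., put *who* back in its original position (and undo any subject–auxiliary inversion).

The contractor might advise who to forward the sample at the hearing.

The filler 'who' is interpreted as the direct object of 'advise'. Wh-movement fronts it, leaving a gap right after 'advise':
Who might the contractor advise ___ to forward the sample at the hearing?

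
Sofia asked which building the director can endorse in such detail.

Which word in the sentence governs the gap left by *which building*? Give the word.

endorse

Pre-movement form: The director can endorse which building in such detail.
'which building' functions as the direct object of 'endorse'. Fronting leaves a gap immediately after 'endorse':
Sofia asked which building the director can endorse ___ in such detail.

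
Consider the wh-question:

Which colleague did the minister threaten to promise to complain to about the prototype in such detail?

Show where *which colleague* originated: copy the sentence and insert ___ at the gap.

Which colleague did the minister threaten to promise to complain to ___ about the prototype in such detail?

Underlying clause: The minister did threaten to promise to complain to which colleague about the prototype in such detail.
'which colleague' is the object of the preposition 'to'. The gap is right after 'to'.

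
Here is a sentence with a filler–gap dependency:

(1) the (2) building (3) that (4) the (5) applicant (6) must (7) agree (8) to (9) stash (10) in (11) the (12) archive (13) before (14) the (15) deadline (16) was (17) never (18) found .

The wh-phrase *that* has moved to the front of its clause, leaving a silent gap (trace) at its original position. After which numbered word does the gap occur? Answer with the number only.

9

The filler 'that' is interpreted as the direct object of 'stash'. Fronting leaves a gap immediately after 'stash':
The building that the applicant must agree to stash ___ in the archive before the deadline was never found.
'stash' is word 9.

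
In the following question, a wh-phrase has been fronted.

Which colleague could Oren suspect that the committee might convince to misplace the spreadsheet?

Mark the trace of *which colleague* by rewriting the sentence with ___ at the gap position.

In situ: Oren could suspect that the committee might convince which colleague to misplace the spreadsheet.
The filler 'which colleague' is interpreted as the direct object of 'convince'. The gap is right after 'convince'.

Which colleague could Oren suspect that the committee might convince ___ to misplace the spreadsheet?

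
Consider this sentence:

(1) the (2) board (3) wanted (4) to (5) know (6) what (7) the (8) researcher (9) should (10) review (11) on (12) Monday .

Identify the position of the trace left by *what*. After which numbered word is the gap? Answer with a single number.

10

Pre-movement form: The researcher should review what on Monday.
'what' is the direct object of 'review'. It moves to the left edge, and the trace sits right after 'review':
The board wanted to know what the researcher should review ___ on Monday.
'review' is word 10.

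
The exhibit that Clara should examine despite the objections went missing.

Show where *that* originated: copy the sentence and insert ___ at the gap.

The filler 'that' is interpreted as the direct object of 'examine'. The gap is right after 'examine'.

The exhibit that Clara should examine ___ despite the objections went missing.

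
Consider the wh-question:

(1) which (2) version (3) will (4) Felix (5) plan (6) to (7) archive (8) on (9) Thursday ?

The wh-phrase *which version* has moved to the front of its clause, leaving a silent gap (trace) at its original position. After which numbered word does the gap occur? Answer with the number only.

7

Pre-movement form: Felix will plan to archive which version on Thursday.
'which version' is the direct object of 'archive'. Wh-movement fronts it, leaving a gap right after 'archive':
Which version will Felix plan to archive ___ on Thursday?
'archive' is word 7.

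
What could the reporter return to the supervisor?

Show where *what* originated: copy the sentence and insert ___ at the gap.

What could the reporter return ___ to the supervisor?

Underlying clause: The reporter could return what to the supervisor.
'what' functions as the direct object of 'return'. The gap is right after 'return'.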